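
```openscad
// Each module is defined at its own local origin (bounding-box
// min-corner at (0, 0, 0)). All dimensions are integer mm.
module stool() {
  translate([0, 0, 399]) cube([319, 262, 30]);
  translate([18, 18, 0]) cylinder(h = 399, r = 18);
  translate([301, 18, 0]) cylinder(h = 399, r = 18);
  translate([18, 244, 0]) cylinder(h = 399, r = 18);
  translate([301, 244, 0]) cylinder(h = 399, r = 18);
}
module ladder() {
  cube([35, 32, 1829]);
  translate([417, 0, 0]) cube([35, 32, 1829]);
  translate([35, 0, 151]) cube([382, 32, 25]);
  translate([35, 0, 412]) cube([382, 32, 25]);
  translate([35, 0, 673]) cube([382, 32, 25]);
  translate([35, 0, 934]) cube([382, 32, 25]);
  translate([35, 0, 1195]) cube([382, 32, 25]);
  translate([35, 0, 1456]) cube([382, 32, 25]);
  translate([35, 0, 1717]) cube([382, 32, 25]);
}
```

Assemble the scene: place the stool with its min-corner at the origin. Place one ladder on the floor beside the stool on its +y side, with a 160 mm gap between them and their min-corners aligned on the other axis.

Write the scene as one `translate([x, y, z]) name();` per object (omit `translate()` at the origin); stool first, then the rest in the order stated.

stool();
translate([0, 422, 0]) ladder();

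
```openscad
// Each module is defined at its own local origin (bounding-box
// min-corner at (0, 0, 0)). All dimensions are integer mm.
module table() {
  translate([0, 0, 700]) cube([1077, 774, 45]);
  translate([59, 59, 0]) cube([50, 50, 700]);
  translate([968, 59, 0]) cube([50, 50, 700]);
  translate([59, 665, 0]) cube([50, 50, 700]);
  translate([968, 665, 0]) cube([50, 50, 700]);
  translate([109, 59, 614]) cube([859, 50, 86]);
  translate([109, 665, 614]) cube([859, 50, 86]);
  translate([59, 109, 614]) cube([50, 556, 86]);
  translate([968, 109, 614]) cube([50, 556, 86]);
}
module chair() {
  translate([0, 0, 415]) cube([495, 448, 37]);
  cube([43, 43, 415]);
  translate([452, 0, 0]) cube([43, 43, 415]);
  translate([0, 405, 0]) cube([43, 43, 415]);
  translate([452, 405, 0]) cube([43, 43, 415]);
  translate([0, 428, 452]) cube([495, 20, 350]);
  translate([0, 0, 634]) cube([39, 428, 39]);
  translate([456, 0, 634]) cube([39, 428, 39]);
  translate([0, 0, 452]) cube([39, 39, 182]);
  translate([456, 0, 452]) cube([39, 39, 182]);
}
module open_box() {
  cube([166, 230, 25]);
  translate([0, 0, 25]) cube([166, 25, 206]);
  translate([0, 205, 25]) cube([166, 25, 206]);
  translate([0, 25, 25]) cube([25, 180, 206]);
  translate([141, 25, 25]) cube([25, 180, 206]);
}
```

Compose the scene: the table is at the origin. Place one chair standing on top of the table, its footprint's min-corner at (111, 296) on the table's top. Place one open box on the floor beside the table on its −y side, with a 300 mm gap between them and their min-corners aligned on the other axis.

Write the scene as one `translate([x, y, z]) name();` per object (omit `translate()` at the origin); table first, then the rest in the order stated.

table();
translate([111, 296, 745]) chair();
translate([0, -530, 0]) open_box();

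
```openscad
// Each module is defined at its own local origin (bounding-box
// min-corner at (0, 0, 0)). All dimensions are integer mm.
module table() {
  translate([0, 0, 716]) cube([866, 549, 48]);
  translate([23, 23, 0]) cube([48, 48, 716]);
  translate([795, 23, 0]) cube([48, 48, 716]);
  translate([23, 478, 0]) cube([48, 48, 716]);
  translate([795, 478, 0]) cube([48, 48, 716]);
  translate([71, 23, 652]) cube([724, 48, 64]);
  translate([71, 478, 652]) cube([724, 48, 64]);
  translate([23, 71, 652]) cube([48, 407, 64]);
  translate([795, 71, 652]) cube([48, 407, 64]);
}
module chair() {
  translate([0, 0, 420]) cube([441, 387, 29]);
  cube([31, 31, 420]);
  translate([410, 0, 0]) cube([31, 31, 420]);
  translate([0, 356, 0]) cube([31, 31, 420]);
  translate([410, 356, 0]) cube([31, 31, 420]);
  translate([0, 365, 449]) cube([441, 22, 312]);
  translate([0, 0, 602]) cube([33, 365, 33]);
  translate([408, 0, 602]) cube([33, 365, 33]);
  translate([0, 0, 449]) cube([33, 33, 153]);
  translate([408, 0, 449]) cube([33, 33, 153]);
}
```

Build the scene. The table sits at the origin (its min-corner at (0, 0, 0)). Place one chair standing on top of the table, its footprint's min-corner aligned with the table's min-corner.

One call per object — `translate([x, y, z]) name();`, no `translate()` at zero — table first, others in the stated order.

table();
translate([0, 0, 764]) chair();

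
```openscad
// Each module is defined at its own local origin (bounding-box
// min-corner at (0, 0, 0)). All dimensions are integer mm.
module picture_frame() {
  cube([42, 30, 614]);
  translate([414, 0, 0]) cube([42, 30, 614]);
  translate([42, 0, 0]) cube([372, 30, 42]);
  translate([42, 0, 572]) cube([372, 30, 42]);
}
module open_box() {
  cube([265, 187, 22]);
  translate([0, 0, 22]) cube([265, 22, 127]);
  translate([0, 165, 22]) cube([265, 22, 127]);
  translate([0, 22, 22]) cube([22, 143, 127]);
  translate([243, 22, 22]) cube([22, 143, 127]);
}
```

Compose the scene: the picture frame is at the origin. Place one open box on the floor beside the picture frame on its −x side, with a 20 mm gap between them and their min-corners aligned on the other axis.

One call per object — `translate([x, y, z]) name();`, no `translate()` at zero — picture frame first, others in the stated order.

picture_frame();
translate([-285, 0, 0]) open_box();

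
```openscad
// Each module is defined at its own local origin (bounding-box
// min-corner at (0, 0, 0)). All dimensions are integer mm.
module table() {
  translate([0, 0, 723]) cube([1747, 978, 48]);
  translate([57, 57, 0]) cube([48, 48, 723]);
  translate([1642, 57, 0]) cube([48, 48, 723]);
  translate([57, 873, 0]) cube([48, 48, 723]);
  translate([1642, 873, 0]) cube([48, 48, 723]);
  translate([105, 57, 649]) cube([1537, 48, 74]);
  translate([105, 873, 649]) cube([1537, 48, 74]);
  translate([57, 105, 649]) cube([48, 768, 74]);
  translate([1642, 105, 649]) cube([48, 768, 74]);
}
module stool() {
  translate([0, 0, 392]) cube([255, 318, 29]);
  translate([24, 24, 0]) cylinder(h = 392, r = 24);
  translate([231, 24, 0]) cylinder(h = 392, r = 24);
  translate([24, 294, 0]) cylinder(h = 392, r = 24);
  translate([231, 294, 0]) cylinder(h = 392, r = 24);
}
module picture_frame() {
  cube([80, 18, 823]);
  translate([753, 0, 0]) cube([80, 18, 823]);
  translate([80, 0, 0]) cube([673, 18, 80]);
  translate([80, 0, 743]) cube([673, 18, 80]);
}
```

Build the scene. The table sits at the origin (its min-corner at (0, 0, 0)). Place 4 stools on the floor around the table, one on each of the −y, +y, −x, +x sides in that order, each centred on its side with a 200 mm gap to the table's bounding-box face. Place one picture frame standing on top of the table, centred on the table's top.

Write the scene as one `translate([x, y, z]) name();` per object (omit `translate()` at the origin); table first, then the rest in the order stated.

table();
translate([746, -518, 0]) stool();
translate([746, 1178, 0]) stool();
translate([-455, 330, 0]) stool();
translate([1947, 330, 0]) stool();
translate([457, 480, 771]) picture_frame();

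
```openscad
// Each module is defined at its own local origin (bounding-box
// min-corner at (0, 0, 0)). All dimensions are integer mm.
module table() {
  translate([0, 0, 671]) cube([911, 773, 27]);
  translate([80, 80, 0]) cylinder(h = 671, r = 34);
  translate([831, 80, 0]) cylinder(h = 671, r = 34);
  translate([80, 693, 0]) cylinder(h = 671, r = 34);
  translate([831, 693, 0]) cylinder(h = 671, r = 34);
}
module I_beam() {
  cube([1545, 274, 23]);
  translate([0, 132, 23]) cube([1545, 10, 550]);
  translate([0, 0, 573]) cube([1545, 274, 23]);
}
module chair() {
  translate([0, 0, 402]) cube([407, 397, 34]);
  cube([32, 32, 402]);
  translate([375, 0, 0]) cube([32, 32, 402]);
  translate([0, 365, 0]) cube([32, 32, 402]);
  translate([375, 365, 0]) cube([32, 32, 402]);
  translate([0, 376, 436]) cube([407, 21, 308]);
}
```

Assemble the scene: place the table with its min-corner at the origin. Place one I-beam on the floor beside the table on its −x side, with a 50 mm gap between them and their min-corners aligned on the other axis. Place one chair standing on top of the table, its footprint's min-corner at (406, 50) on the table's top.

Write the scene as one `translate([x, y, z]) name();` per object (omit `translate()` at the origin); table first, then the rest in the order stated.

table();
translate([-1595, 0, 0]) I_beam();
translate([406, 50, 698]) chair();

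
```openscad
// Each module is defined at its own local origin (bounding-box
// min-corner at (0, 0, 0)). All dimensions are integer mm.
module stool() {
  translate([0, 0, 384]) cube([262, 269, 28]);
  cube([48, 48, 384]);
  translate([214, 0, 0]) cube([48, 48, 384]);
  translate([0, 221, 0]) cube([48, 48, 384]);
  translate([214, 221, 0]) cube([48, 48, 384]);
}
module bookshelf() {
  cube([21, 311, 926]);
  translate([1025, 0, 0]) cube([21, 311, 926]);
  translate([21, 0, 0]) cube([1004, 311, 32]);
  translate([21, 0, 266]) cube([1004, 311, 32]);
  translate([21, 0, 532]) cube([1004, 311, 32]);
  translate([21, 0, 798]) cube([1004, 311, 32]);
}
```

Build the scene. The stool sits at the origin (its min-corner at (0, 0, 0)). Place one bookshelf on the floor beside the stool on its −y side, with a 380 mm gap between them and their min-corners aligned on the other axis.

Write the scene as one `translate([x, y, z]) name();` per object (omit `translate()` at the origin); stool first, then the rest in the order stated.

stool();
translate([0, -691, 0]) bookshelf();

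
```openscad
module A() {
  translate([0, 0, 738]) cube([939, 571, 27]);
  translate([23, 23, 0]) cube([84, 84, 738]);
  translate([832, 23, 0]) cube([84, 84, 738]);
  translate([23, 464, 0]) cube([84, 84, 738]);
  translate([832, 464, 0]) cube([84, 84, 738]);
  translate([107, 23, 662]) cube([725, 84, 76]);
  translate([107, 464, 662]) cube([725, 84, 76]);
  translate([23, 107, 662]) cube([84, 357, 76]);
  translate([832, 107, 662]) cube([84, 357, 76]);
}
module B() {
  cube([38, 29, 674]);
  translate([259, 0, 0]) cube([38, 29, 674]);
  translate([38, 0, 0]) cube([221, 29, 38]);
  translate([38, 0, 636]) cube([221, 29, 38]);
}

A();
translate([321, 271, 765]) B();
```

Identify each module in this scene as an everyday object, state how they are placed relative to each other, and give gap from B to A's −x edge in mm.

A is a table. B is a picture frame. The picture frame is on top of the table, centred. The gap from the picture frame to the table's −x edge is 321 mm.

The picture frame's min-x is at 321; the table's min-x is 0; gap = 321 mm.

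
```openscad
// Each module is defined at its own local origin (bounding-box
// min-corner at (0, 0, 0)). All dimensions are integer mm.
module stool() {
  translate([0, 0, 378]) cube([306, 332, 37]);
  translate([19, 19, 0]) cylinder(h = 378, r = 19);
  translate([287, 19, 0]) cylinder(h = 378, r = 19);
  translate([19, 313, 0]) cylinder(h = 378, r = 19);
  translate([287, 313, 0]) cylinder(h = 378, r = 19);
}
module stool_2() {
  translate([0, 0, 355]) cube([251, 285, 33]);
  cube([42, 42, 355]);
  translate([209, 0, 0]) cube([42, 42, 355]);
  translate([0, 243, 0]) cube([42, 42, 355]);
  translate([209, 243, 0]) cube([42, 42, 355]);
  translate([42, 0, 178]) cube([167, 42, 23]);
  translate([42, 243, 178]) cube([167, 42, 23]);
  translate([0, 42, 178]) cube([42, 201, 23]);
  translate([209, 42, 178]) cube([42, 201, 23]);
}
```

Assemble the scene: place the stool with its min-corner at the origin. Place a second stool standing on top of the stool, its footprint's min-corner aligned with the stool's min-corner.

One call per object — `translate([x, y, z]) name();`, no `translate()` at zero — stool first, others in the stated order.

stool();
translate([0, 0, 415]) stool_2();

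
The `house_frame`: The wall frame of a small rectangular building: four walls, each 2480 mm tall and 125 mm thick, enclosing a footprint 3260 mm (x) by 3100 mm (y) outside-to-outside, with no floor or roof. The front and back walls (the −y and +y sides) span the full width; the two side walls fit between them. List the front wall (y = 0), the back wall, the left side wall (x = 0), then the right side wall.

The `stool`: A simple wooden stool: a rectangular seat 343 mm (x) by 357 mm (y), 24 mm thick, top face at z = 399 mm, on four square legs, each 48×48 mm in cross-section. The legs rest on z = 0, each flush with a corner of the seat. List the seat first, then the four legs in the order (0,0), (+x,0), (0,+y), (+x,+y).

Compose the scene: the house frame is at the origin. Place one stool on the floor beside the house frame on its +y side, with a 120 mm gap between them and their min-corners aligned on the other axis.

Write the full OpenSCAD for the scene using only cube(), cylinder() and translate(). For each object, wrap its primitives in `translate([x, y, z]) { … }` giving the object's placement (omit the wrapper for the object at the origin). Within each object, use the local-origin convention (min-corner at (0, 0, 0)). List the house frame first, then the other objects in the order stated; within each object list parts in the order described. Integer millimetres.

cube([3260, 125, 2480]);
translate([0, 2975, 0]) cube([3260, 125, 2480]);
translate([0, 125, 0]) cube([125, 2850, 2480]);
translate([3135, 125, 0]) cube([125, 2850, 2480]);
translate([0, 3220, 0]) {
  translate([0, 0, 375]) cube([343, 357, 24]);
  cube([48, 48, 375]);
  translate([295, 0, 0]) cube([48, 48, 375]);
  translate([0, 309, 0]) cube([48, 48, 375]);
  translate([295, 309, 0]) cube([48, 48, 375]);
}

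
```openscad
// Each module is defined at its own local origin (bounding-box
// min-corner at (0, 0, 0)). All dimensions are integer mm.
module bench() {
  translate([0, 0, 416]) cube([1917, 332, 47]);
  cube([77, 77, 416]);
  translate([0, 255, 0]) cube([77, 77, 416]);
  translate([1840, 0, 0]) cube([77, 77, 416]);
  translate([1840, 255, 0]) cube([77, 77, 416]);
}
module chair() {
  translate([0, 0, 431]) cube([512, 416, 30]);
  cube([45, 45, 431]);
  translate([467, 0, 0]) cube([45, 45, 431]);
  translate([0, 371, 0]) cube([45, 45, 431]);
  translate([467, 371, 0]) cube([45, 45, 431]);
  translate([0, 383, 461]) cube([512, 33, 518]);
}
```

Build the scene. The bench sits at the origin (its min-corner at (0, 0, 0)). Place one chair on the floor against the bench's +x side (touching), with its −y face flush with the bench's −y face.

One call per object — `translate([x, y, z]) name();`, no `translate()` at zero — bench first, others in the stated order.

bench();
translate([1917, 0, 0]) chair();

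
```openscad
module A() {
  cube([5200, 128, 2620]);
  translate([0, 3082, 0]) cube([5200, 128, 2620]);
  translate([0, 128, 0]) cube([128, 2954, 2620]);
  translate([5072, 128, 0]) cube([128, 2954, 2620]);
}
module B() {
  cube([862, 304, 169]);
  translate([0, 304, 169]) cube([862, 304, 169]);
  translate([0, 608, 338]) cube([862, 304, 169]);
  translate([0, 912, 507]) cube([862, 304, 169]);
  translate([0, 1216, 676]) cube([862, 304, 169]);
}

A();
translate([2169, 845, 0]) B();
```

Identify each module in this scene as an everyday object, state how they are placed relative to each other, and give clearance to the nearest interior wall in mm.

A is a house frame. B is a staircase. The staircase sits inside the house frame, centred. The clearance to the nearest interior wall is 717 mm.

Clearances: x = 2041, y = 717; minimum 717 mm.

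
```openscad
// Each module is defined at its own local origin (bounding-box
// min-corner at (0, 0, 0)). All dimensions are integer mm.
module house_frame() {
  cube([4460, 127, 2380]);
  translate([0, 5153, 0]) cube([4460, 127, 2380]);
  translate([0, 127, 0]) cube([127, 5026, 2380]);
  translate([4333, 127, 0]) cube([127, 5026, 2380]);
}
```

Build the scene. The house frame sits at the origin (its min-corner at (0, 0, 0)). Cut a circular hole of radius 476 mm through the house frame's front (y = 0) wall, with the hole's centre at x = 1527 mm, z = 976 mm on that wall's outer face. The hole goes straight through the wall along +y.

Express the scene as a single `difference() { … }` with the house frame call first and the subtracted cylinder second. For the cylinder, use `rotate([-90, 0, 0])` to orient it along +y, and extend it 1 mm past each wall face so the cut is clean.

difference() {
  house_frame();
  translate([1527, -1, 976]) rotate([-90, 0, 0]) cylinder(h = 129, r = 476);
}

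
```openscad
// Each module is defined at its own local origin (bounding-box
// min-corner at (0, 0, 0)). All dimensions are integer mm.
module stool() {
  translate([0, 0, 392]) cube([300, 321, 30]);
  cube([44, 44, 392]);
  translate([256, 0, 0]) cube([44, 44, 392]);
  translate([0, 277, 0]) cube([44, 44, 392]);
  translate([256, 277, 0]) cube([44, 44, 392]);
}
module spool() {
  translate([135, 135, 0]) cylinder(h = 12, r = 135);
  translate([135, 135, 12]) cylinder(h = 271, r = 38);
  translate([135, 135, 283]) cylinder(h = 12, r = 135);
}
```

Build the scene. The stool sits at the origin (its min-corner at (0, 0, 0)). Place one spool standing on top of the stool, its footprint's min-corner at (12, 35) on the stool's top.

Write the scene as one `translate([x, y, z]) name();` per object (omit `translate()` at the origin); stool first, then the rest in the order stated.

stool();
translate([12, 35, 422]) spool();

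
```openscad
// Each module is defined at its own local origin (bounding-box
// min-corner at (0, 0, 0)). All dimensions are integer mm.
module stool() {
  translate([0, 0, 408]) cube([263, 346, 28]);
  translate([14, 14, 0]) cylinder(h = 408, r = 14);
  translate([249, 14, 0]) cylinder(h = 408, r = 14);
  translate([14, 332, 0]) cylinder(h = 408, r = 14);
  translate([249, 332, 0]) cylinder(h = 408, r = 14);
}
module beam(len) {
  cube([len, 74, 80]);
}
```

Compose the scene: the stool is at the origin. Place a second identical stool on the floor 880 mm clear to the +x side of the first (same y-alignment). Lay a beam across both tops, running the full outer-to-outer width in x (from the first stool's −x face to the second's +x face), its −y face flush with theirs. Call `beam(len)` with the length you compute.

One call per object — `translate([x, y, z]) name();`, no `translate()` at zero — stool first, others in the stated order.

stool();
translate([1143, 0, 0]) stool();
translate([0, 0, 436]) beam(1406);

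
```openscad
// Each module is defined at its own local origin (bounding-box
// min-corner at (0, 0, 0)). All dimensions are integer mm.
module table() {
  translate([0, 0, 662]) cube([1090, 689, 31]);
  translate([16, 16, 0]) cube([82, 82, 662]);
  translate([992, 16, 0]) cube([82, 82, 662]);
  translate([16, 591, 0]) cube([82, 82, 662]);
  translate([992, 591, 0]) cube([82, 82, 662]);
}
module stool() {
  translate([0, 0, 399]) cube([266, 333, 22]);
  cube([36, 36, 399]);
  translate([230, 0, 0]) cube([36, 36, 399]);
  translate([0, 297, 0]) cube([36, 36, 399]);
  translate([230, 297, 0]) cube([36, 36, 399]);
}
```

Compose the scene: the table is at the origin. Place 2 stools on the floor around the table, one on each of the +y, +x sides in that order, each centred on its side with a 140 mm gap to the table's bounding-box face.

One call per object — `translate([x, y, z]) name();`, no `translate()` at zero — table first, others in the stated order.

table();
translate([412, 829, 0]) stool();
translate([1230, 178, 0]) stool();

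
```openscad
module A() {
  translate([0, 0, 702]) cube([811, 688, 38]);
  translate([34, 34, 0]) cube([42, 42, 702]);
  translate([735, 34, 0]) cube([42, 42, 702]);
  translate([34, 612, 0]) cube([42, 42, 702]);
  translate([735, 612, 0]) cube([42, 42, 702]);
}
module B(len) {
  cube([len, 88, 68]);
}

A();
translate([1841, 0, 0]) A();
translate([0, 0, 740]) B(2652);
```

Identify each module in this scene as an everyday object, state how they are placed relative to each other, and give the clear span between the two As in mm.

Second table starts at x = 1841; first ends at x = 811; clear span = 1841 − 811 = 1030 mm.

A is a table. B is a beam. A beam spans the tops of two tables. The clear span between the two tables is 1030 mm.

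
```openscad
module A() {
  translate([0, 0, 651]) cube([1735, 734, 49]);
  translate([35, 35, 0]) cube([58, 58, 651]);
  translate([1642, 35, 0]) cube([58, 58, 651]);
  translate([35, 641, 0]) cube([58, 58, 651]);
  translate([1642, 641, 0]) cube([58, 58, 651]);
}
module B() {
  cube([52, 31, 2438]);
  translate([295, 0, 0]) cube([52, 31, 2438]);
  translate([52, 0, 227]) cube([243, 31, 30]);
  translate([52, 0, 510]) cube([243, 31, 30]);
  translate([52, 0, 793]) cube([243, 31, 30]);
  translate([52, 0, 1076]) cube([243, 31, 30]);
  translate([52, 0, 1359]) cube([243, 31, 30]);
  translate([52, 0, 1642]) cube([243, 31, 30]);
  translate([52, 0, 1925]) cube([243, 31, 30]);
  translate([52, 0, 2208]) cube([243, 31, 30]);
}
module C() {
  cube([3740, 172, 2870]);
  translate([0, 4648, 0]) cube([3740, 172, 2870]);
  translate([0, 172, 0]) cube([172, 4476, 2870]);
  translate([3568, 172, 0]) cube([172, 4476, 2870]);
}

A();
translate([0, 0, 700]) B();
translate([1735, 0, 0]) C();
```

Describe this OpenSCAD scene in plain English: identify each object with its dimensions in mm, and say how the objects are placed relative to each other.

A is a table with a 1735×734 mm rectangular top, 49 mm thick, top surface at z = 700 mm, supported by four 58×58 mm square legs, each inset 35 mm from the nearest pair of top edges, running from the floor.

B is a wooden ladder with two side rails of 52×31 mm section and 2438 mm height, set 347 mm apart overall. Between them run 8 rectangular rungs (31 mm deep, 30 mm thick), front faces flush with the rails' −y face. The bottom of the first rung is 227 mm above the floor and each subsequent rung is 283 mm higher than the one below.

C is the wall frame of a small rectangular building: four walls, each 2870 mm tall and 172 mm thick, enclosing a footprint 3740 mm (x) by 4820 mm (y) outside-to-outside, with no floor or roof. The front and back walls (the −y and +y sides) span the full width; the two side walls fit between them.

The ladder is on top of the table. The house frame is against the table's +x side, with their −y faces flush.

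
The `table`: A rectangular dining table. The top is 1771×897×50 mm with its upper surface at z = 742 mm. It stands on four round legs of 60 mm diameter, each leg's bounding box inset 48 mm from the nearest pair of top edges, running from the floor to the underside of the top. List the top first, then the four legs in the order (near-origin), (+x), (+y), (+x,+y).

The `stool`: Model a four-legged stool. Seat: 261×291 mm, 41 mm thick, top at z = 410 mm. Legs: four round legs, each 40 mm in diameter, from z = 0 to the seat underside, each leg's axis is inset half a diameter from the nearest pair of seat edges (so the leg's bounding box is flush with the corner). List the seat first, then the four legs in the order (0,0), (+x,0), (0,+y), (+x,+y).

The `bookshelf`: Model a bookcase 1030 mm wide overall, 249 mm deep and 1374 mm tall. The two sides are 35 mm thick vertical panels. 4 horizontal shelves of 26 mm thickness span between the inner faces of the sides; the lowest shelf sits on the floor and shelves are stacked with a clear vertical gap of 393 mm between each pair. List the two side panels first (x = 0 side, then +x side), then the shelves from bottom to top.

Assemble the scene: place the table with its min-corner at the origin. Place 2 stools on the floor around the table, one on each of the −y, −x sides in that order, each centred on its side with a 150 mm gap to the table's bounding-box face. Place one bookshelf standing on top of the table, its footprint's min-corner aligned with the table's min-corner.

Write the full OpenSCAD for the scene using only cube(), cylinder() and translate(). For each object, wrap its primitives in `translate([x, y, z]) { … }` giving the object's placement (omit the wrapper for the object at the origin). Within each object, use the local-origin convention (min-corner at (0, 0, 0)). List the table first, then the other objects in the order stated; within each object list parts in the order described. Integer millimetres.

translate([0, 0, 692]) cube([1771, 897, 50]);
translate([78, 78, 0]) cylinder(h = 692, r = 30);
translate([1693, 78, 0]) cylinder(h = 692, r = 30);
translate([78, 819, 0]) cylinder(h = 692, r = 30);
translate([1693, 819, 0]) cylinder(h = 692, r = 30);
translate([755, -441, 0]) {
  translate([0, 0, 369]) cube([261, 291, 41]);
  translate([20, 20, 0]) cylinder(h = 369, r = 20);
  translate([241, 20, 0]) cylinder(h = 369, r = 20);
  translate([20, 271, 0]) cylinder(h = 369, r = 20);
  translate([241, 271, 0]) cylinder(h = 369, r = 20);
}
translate([-411, 303, 0]) {
  translate([0, 0, 369]) cube([261, 291, 41]);
  translate([20, 20, 0]) cylinder(h = 369, r = 20);
  translate([241, 20, 0]) cylinder(h = 369, r = 20);
  translate([20, 271, 0]) cylinder(h = 369, r = 20);
  translate([241, 271, 0]) cylinder(h = 369, r = 20);
}
translate([0, 0, 742]) {
  cube([35, 249, 1374]);
  translate([995, 0, 0]) cube([35, 249, 1374]);
  translate([35, 0, 0]) cube([960, 249, 26]);
  translate([35, 0, 419]) cube([960, 249, 26]);
  translate([35, 0, 838]) cube([960, 249, 26]);
  translate([35, 0, 1257]) cube([960, 249, 26]);
}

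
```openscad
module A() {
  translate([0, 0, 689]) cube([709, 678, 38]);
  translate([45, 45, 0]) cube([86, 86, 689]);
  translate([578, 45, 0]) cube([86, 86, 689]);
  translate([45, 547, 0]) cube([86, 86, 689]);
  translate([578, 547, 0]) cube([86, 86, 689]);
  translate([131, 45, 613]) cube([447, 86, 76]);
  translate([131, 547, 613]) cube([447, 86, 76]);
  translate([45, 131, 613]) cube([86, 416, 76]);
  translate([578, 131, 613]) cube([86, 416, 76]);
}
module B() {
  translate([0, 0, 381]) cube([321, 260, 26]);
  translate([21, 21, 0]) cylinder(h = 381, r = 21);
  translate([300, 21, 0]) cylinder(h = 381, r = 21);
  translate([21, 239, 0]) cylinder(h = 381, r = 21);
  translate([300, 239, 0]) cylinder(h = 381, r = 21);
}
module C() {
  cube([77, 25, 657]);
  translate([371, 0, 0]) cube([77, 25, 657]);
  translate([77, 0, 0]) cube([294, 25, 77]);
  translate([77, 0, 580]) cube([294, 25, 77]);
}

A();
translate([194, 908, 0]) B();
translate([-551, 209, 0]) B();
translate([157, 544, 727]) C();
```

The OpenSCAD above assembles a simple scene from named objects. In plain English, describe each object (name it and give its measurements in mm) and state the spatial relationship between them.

A is a table with a 709×678 mm rectangular top, 38 mm thick, top surface at z = 727 mm, supported by four 86×86 mm square legs, each inset 45 mm from the nearest pair of top edges, running from the floor. Four apron rails, 86 mm thick and 76 mm tall, run between adjacent legs with their top edges flush with the underside of the top and their outer faces flush with the legs' outer faces.

B is a four-legged stool. The seat is a 321×260×26 mm slab whose top surface is at z = 407 mm; four round legs, each 42 mm in diameter, run from the floor (z = 0) to the underside of the seat, each leg's axis is inset half a diameter from the nearest pair of seat edges (so the leg's bounding box is flush with the corner).

C is a rectangular picture frame lying in the x–z plane (depth along y). The opening is 294 mm wide (x) by 503 mm tall (z), surrounded by a border 77 mm wide on all four sides. The frame is 25 mm deep and is made of two full-height vertical stiles with two horizontal rails fitted between them.

Two stools sit around the table at the +y, −x sides. The picture frame is on top of the table.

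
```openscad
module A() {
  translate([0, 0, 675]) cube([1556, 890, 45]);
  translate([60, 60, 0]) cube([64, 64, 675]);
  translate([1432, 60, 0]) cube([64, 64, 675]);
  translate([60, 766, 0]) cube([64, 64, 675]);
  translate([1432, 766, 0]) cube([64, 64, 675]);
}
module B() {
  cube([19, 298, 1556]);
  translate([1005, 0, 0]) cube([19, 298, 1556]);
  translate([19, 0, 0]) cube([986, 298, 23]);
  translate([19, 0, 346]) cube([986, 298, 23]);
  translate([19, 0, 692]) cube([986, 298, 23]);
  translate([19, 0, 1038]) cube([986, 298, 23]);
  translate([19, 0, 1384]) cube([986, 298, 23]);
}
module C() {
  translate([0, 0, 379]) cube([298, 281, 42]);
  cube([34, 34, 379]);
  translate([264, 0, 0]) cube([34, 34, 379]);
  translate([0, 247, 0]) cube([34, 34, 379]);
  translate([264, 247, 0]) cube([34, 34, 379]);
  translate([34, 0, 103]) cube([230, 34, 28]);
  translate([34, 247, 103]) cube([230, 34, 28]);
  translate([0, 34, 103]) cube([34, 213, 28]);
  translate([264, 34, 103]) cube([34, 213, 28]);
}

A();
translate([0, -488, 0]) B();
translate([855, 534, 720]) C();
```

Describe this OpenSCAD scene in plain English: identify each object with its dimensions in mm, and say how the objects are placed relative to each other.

A is a table with a 1556×890 mm rectangular top, 45 mm thick, top surface at z = 720 mm, supported by four 64×64 mm square legs, each inset 60 mm from the nearest pair of top edges, running from the floor.

B is an open bookshelf. Two side panels, each 19 mm thick, 298 mm deep and 1556 mm tall, stand 1024 mm apart (outside-to-outside). Between them sit 5 shelves, each 23 mm thick and 298 mm deep, spanning the full gap between the sides. The bottom shelf rests on the floor (its underside at z = 0) and the clear gap between one shelf's top and the next shelf's underside is 323 mm.

C is a simple wooden stool: a rectangular seat 298 mm (x) by 281 mm (y), 42 mm thick, top face at z = 421 mm, on four square legs, each 34×34 mm in cross-section. The legs rest on z = 0, each flush with a corner of the seat. Four stretchers, 34 mm wide and 28 mm tall, connect adjacent legs with their undersides at z = 103 mm, each running between the inner faces of the legs it joins and aligned with the legs' outer faces on the other axis.

The bookshelf is on the floor beside the table on its −y side. The stool is on top of the table.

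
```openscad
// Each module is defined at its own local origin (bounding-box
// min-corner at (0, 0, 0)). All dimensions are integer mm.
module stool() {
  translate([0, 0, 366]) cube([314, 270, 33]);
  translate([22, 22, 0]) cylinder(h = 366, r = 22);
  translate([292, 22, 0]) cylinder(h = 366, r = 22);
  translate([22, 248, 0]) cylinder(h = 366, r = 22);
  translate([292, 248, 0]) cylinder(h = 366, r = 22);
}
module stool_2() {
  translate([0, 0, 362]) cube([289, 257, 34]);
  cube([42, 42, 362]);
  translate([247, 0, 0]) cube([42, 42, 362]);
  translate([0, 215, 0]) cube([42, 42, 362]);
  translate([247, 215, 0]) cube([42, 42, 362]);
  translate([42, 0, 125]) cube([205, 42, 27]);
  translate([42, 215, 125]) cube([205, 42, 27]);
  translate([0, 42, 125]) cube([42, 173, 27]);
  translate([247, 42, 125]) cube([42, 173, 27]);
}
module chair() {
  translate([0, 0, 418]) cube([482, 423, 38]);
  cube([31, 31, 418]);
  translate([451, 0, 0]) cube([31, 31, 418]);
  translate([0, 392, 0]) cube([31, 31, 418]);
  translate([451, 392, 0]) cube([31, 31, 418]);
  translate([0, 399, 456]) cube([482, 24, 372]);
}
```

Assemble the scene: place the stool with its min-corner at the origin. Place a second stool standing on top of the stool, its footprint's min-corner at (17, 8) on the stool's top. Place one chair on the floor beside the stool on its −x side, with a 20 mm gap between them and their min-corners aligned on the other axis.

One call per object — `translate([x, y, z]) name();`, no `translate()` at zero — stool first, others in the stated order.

stool();
translate([17, 8, 399]) stool_2();
translate([-502, 0, 0]) chair();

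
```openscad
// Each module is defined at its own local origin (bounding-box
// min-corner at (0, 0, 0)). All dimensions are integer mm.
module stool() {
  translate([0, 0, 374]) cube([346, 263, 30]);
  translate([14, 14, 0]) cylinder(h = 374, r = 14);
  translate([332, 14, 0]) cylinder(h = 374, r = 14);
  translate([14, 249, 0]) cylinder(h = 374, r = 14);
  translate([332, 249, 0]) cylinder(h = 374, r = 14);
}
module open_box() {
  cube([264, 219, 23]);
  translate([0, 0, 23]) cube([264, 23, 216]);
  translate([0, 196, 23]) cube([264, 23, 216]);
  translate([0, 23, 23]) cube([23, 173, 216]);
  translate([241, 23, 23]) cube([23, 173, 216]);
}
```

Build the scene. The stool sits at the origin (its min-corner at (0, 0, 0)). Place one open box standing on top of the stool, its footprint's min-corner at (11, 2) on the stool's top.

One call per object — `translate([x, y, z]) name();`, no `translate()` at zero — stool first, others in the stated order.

stool();
translate([11, 2, 404]) open_box();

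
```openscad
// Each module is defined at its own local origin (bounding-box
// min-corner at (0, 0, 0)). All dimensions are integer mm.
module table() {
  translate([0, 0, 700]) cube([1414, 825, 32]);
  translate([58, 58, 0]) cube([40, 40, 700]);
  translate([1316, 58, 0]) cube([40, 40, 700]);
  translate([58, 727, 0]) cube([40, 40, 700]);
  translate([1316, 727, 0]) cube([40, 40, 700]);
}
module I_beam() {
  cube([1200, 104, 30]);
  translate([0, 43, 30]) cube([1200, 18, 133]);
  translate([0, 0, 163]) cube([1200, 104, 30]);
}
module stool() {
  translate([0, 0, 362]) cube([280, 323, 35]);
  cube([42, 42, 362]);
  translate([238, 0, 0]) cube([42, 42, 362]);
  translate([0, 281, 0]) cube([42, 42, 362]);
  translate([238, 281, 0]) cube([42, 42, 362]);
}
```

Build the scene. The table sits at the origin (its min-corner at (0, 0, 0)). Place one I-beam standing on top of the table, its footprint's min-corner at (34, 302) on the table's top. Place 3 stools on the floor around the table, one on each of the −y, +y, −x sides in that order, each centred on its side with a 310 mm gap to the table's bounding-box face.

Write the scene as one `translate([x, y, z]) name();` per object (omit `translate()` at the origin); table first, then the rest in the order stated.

table();
translate([34, 302, 732]) I_beam();
translate([567, -633, 0]) stool();
translate([567, 1135, 0]) stool();
translate([-590, 251, 0]) stool();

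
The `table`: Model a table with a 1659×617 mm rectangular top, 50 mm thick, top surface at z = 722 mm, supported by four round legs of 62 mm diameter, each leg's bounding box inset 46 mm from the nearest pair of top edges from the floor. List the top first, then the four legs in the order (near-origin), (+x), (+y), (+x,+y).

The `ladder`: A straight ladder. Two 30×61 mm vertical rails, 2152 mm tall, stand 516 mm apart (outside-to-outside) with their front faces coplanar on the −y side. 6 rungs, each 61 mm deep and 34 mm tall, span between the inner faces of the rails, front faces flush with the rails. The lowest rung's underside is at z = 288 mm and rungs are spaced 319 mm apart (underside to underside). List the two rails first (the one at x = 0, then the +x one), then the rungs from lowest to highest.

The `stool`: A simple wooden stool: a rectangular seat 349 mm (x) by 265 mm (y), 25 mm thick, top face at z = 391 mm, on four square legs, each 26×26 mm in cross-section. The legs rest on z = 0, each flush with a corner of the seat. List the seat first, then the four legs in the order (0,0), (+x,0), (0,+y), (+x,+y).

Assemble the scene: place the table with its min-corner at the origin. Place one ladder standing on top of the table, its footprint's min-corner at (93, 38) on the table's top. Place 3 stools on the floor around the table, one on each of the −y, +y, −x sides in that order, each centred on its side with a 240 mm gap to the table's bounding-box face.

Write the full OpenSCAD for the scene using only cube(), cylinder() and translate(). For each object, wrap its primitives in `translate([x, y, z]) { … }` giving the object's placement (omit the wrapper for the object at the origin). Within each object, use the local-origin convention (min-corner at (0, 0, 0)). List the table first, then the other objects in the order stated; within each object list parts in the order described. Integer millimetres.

translate([0, 0, 672]) cube([1659, 617, 50]);
translate([77, 77, 0]) cylinder(h = 672, r = 31);
translate([1582, 77, 0]) cylinder(h = 672, r = 31);
translate([77, 540, 0]) cylinder(h = 672, r = 31);
translate([1582, 540, 0]) cylinder(h = 672, r = 31);
translate([93, 38, 722]) {
  cube([30, 61, 2152]);
  translate([486, 0, 0]) cube([30, 61, 2152]);
  translate([30, 0, 288]) cube([456, 61, 34]);
  translate([30, 0, 607]) cube([456, 61, 34]);
  translate([30, 0, 926]) cube([456, 61, 34]);
  translate([30, 0, 1245]) cube([456, 61, 34]);
  translate([30, 0, 1564]) cube([456, 61, 34]);
  translate([30, 0, 1883]) cube([456, 61, 34]);
}
translate([655, -505, 0]) {
  translate([0, 0, 366]) cube([349, 265, 25]);
  cube([26, 26, 366]);
  translate([323, 0, 0]) cube([26, 26, 366]);
  translate([0, 239, 0]) cube([26, 26, 366]);
  translate([323, 239, 0]) cube([26, 26, 366]);
}
translate([655, 857, 0]) {
  translate([0, 0, 366]) cube([349, 265, 25]);
  cube([26, 26, 366]);
  translate([323, 0, 0]) cube([26, 26, 366]);
  translate([0, 239, 0]) cube([26, 26, 366]);
  translate([323, 239, 0]) cube([26, 26, 366]);
}
translate([-589, 176, 0]) {
  translate([0, 0, 366]) cube([349, 265, 25]);
  cube([26, 26, 366]);
  translate([323, 0, 0]) cube([26, 26, 366]);
  translate([0, 239, 0]) cube([26, 26, 366]);
  translate([323, 239, 0]) cube([26, 26, 366]);
}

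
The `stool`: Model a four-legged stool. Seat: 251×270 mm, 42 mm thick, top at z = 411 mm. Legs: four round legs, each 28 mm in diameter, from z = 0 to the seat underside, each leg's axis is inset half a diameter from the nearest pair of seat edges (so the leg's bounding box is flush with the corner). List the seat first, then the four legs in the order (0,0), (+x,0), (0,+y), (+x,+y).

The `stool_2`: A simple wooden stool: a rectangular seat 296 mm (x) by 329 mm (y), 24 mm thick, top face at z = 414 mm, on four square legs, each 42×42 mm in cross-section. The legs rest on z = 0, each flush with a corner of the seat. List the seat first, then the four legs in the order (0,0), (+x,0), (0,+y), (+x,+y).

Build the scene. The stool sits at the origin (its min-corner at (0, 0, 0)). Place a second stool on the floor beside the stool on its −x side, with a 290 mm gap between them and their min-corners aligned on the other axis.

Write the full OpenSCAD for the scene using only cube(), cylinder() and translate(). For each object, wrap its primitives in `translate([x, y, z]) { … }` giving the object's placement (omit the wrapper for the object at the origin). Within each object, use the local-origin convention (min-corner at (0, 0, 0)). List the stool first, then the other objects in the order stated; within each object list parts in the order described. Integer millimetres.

translate([0, 0, 369]) cube([251, 270, 42]);
translate([14, 14, 0]) cylinder(h = 369, r = 14);
translate([237, 14, 0]) cylinder(h = 369, r = 14);
translate([14, 256, 0]) cylinder(h = 369, r = 14);
translate([237, 256, 0]) cylinder(h = 369, r = 14);
translate([-586, 0, 0]) {
  translate([0, 0, 390]) cube([296, 329, 24]);
  cube([42, 42, 390]);
  translate([254, 0, 0]) cube([42, 42, 390]);
  translate([0, 287, 0]) cube([42, 42, 390]);
  translate([254, 287, 0]) cube([42, 42, 390]);
}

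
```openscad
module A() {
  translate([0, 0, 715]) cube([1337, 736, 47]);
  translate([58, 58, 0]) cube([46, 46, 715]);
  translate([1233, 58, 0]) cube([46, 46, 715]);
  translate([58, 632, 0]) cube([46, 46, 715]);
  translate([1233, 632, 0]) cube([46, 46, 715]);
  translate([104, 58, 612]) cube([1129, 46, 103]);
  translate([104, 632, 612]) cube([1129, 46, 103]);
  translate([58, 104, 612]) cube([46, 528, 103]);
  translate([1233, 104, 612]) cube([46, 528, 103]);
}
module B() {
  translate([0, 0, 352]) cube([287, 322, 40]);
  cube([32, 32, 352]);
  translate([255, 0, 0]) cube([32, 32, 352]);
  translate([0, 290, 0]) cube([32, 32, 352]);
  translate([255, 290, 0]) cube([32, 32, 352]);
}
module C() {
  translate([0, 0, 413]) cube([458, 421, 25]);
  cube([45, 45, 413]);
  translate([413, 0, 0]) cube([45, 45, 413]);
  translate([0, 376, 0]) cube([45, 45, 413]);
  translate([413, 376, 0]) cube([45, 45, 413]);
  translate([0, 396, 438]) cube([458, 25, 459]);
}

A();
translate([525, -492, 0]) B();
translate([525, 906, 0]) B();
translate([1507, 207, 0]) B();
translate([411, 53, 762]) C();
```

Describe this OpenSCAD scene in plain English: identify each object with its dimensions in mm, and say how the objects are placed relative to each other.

A is a table with a 1337×736 mm rectangular top, 47 mm thick, top surface at z = 762 mm, supported by four 46×46 mm square legs, each inset 58 mm from the nearest pair of top edges, running from the floor. Four apron rails, 46 mm thick and 103 mm tall, run between adjacent legs with their top edges flush with the underside of the top and their outer faces flush with the legs' outer faces.

B is a four-legged stool. The seat is a 287×322×40 mm slab whose top surface is at z = 392 mm; four square legs, each 32×32 mm in cross-section, run from the floor (z = 0) to the underside of the seat, each flush with a corner of the seat.

C is a chair. The seat is a 458×421×25 mm slab with its top at z = 438 mm, on four 45×45 mm corner legs (flush with the seat edges, standing on z = 0). A flat backrest 25 mm thick, 459 mm tall, spans the full seat width and rises from the seat top along its +y edge, rear face flush with the rear of the seat.

Three stools sit around the table at the −y, +y, +x sides. The chair is on top of the table.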